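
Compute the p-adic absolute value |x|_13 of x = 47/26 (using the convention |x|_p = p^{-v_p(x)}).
|47/26|_13 = 13

Step 1 — compute v_13(x) by factoring powers of 13 out of the numerator and denominator: v_13(47/26) = -1. Step 2 — apply |x|_p = p^{-v_p(x)} = 13^{1} = 13.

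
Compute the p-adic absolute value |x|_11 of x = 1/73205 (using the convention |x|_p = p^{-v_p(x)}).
|1/73205|_11 = 14641

Step 1 — compute v_11(x) by factoring powers of 11 out of the numerator and denominator: v_11(1/73205) = -4. Step 2 — apply |x|_p = p^{-v_p(x)} = 11^{4} = 14641.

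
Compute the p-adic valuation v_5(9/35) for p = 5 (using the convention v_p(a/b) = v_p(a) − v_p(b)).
v_5(9/35) = -1

Factor powers of 5 from the numerator and denominator of the reduced fraction: 9 = 5^0 · 9 and 35 = 5^1 · 7. Apply v_p(a/b) = v_p(a) − v_p(b): v_5(9/35) = 0 − 1 = -1.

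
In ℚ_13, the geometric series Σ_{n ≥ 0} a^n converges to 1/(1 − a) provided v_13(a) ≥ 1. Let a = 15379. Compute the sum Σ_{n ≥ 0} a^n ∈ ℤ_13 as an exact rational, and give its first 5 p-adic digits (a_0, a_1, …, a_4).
Σ a^n = 1/(1 − a) = -1/15378;  first 5 digits = (1, 0, 0, 7, 0)

v_13(a) = 3 ≥ 1, so the series converges in ℤ_13 to 1/(1 − a) = 1/(1 − 15379) = -1/15378. Expand this rational in ℤ_13: compute digits iteratively via d_i = x_i mod 13, x_{i+1} = (x_i − d_i)/13. The first 5 digits are (1, 0, 0, 7, 0).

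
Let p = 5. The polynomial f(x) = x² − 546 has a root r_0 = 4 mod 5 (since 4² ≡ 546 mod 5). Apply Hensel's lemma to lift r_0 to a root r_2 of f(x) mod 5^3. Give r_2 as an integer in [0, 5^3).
r_2 = 89 (mod 125)

Hensel's recurrence: r_{i+1} = r_i − f(r_i)·(f′(r_i))^{-1} mod 5^{i+2}, with f′(x) = 2x. Iterate:
  r_0 = 4 (mod 5)
  r_1 = 14 (mod 25)
  r_2 = 89 (mod 125)
Final: r_2 = 89, and one checks f(r_2) ≡ 0 mod 5^3.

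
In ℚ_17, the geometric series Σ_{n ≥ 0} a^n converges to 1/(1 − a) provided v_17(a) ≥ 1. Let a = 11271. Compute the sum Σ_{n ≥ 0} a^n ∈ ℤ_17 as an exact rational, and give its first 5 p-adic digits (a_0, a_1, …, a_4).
Σ a^n = 1/(1 − a) = -1/11270;  first 5 digits = (1, 0, 5, 2, 8)

v_17(a) = 2 ≥ 1, so the series converges in ℤ_17 to 1/(1 − a) = 1/(1 − 11271) = -1/11270. Expand this rational in ℤ_17: compute digits iteratively via d_i = x_i mod 17, x_{i+1} = (x_i − d_i)/17. The first 5 digits are (1, 0, 5, 2, 8).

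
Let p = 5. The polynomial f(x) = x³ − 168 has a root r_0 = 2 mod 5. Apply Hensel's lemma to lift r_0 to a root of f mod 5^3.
r_2 = 107 (mod 125)

Hensel: r_{i+1} = r_i − f(r_i)/f′(r_i) mod 5^{i+2}, where f′(x) = 3x². Iterate:
  r_0 = 2 (mod 5)
  r_1 = 7 (mod 25)
  r_2 = 107 (mod 125)
Final: r = 107 with f(r) ≡ 0 mod 5^3.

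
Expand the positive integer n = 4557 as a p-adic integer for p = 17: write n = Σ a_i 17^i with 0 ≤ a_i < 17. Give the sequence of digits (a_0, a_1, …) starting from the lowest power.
(a_0, a_1, …) = (1, 13, 15)

Repeated division by 17 gives the digits low-to-high: 4557 = 1 + 13·17^1 + 15·17^2. Digit sequence: (1, 13, 15).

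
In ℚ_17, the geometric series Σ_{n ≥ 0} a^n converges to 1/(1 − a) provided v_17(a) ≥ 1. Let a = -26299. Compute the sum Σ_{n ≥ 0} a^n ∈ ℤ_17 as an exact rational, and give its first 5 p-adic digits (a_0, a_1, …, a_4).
Σ a^n = 1/(1 − a) = 1/26300;  first 5 digits = (1, 0, 11, 11, 1)

v_17(a) = 2 ≥ 1, so the series converges in ℤ_17 to 1/(1 − a) = 1/(1 − (-26299)) = 1/26300. Expand this rational in ℤ_17: compute digits iteratively via d_i = x_i mod 17, x_{i+1} = (x_i − d_i)/17. The first 5 digits are (1, 0, 11, 11, 1).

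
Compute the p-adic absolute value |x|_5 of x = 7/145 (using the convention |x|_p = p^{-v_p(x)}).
|7/145|_5 = 5

Step 1 — compute v_5(x) by factoring powers of 5 out of the numerator and denominator: v_5(7/145) = -1. Step 2 — apply |x|_p = p^{-v_p(x)} = 5^{1} = 5.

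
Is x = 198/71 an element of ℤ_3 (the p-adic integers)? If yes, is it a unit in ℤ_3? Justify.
x ∈ ℤ_3 but not a unit; v_3(x) = 2 > 0

ℤ_3 = {x ∈ ℚ_3 : v_3(x) ≥ 0} and ℤ_3^× = {x ∈ ℤ_3 : v_3(x) = 0}. Here v_3(198/71) = v_3(num) − v_3(den) = 2; compare against these criteria.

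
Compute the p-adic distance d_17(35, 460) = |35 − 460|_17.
d_17(35, 460) = 1/17

Step 1 — x − y = 35 − 460 = -425. Step 2 — v_17(-425) = 1 (factor: -425 = −(17^1 · 25); the sign does not affect v_p). Step 3 — |x − y|_17 = 17^{-1} = 1/17.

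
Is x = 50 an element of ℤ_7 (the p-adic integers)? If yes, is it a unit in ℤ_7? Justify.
x ∈ ℤ_7^× (unit); v_7(x) = 0

ℤ_7 = {x ∈ ℚ_7 : v_7(x) ≥ 0} and ℤ_7^× = {x ∈ ℤ_7 : v_7(x) = 0}. Here v_7(50) = v_7(num) − v_7(den) = 0; compare against these criteria.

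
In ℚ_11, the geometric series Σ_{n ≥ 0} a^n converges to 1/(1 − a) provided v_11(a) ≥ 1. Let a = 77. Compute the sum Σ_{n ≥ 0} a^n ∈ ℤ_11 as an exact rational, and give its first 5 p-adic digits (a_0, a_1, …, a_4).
Σ a^n = 1/(1 − a) = -1/76;  first 5 digits = (1, 7, 5, 6, 1)

v_11(a) = 1 ≥ 1, so the series converges in ℤ_11 to 1/(1 − a) = 1/(1 − 77) = -1/76. Expand this rational in ℤ_11: compute digits iteratively via d_i = x_i mod 11, x_{i+1} = (x_i − d_i)/11. The first 5 digits are (1, 7, 5, 6, 1).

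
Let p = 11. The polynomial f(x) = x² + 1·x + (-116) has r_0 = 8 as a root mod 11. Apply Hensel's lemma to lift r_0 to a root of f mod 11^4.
r_3 = 5662 (mod 14641)

Hensel: r_{i+1} = r_i − f(r_i)·(f′(r_i))^{-1} mod 11^{i+2}, f′(x) = 2x + 1. Iterate:
  r_0 = 8 (mod 11)
  r_1 = 96 (mod 121)
  r_2 = 338 (mod 1331)
  r_3 = 5662 (mod 14641)
Final: r = 5662 satisfies f(r) ≡ 0 mod 11^4.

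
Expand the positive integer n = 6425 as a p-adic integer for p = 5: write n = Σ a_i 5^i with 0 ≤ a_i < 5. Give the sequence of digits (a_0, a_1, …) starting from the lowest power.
(a_0, a_1, …) = (0, 0, 2, 1, 0, 2)

Repeated division by 5 gives the digits low-to-high: 6425 = 2·5^2 + 1·5^3 + 2·5^5. Digit sequence: (0, 0, 2, 1, 0, 2).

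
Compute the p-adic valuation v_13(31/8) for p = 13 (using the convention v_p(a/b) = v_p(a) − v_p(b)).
v_13(31/8) = 0

Factor powers of 13 from the numerator and denominator of the reduced fraction: 31 = 13^0 · 31 and 8 = 13^0 · 8. Apply v_p(a/b) = v_p(a) − v_p(b): v_13(31/8) = 0 − 0 = 0.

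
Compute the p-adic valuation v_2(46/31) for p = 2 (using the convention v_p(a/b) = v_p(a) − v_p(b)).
v_2(46/31) = 1

Factor powers of 2 from the numerator and denominator of the reduced fraction: 46 = 2^1 · 23 and 31 = 2^0 · 31. Apply v_p(a/b) = v_p(a) − v_p(b): v_2(46/31) = 1 − 0 = 1.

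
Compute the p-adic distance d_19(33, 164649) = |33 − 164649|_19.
d_19(33, 164649) = 1/6859

Step 1 — x − y = 33 − 164649 = -164616. Step 2 — v_19(-164616) = 3 (factor: -164616 = −(19^3 · 24); the sign does not affect v_p). Step 3 — |x − y|_19 = 19^{-3} = 1/6859.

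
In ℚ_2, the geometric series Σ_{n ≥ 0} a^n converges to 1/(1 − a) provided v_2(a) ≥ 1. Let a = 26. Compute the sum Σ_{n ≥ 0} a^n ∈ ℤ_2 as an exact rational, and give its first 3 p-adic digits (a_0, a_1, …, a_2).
Σ a^n = 1/(1 − a) = -1/25;  first 3 digits = (1, 1, 1)

v_2(a) = 1 ≥ 1, so the series converges in ℤ_2 to 1/(1 − a) = 1/(1 − 26) = -1/25. Expand this rational in ℤ_2: compute digits iteratively via d_i = x_i mod 2, x_{i+1} = (x_i − d_i)/2. The first 3 digits are (1, 1, 1).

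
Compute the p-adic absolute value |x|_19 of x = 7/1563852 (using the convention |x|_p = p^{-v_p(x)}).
|7/1563852|_19 = 130321

Step 1 — compute v_19(x) by factoring powers of 19 out of the numerator and denominator: v_19(7/1563852) = -4. Step 2 — apply |x|_p = p^{-v_p(x)} = 19^{4} = 130321.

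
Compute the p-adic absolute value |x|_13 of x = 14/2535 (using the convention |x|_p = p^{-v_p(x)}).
|14/2535|_13 = 169

Step 1 — compute v_13(x) by factoring powers of 13 out of the numerator and denominator: v_13(14/2535) = -2. Step 2 — apply |x|_p = p^{-v_p(x)} = 13^{2} = 169.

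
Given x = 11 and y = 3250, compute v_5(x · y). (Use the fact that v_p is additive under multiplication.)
v_5(35750) = 3

v_p(x) = 0 (factor: 11 = 5^0 · 11); v_p(y) = 3 (factor: 3250 = 5^3 · 26). Additivity: v_p(xy) = v_p(x) + v_p(y) = 0 + 3 = 3. (Direct check: xy = 35750 = 5^3 · (286).)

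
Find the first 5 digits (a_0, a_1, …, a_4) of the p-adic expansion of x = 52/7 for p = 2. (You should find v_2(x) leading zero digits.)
(a_0, …, a_4) = (0, 0, 1, 1, 0)

v_2(52/7) = 2, so a_0 = ... = a_1 = 0. Factor out: x = 2^2 · u with u = 13/7 a unit in ℤ_2. Expand u iteratively via a_{v+i} = u_i mod 2, u_{i+1} = (u_i − a_{v+i})/2:
  u_0 = 13/7;  a_2 = 1;  u_1 = (u_0 − 1)/2 = 3/7
  u_1 = 3/7;  a_3 = 1;  u_2 = (u_1 − 1)/2 = -2/7
  u_2 = -2/7;  a_4 = 0;  u_3 = (u_2 − 0)/2 = -1/7
Digits: (0, 0, 1, 1, 0).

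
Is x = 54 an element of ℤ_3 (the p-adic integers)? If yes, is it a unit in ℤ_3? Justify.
x ∈ ℤ_3 but not a unit; v_3(x) = 3 > 0

ℤ_3 = {x ∈ ℚ_3 : v_3(x) ≥ 0} and ℤ_3^× = {x ∈ ℤ_3 : v_3(x) = 0}. Here v_3(54) = v_3(num) − v_3(den) = 3; compare against these criteria.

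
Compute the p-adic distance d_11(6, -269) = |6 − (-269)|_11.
d_11(6, -269) = 1/11

Step 1 — x − y = 6 − (-269) = 275. Step 2 — v_11(275) = 1 (factor: 275 = (11^1 · 25); the sign does not affect v_p). Step 3 — |x − y|_11 = 11^{-1} = 1/11.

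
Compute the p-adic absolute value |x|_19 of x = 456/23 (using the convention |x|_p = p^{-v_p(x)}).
|456/23|_19 = 1/19

Step 1 — compute v_19(x) by factoring powers of 19 out of the numerator and denominator: v_19(456/23) = 1. Step 2 — apply |x|_p = p^{-v_p(x)} = 19^{-1} = 1/19.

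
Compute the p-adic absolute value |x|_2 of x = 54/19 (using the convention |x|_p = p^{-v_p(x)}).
|54/19|_2 = 1/2

Step 1 — compute v_2(x) by factoring powers of 2 out of the numerator and denominator: v_2(54/19) = 1. Step 2 — apply |x|_p = p^{-v_p(x)} = 2^{-1} = 1/2.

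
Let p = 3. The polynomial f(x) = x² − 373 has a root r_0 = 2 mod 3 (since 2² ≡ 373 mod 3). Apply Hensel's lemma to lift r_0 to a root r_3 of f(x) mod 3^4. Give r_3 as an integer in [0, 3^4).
r_3 = 74 (mod 81)

Hensel's recurrence: r_{i+1} = r_i − f(r_i)·(f′(r_i))^{-1} mod 3^{i+2}, with f′(x) = 2x. Iterate:
  r_0 = 2 (mod 3)
  r_1 = 2 (mod 9)
  r_2 = 20 (mod 27)
  r_3 = 74 (mod 81)
Final: r_3 = 74, and one checks f(r_3) ≡ 0 mod 3^4.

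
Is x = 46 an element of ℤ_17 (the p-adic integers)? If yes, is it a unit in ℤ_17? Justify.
x ∈ ℤ_17^× (unit); v_17(x) = 0

ℤ_17 = {x ∈ ℚ_17 : v_17(x) ≥ 0} and ℤ_17^× = {x ∈ ℤ_17 : v_17(x) = 0}. Here v_17(46) = v_17(num) − v_17(den) = 0; compare against these criteria.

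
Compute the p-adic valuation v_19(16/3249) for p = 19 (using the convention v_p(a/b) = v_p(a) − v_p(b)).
v_19(16/3249) = -2

Factor powers of 19 from the numerator and denominator of the reduced fraction: 16 = 19^0 · 16 and 3249 = 19^2 · 9. Apply v_p(a/b) = v_p(a) − v_p(b): v_19(16/3249) = 0 − 2 = -2.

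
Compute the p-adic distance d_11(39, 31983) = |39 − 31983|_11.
d_11(39, 31983) = 1/1331

Step 1 — x − y = 39 − 31983 = -31944. Step 2 — v_11(-31944) = 3 (factor: -31944 = −(11^3 · 24); the sign does not affect v_p). Step 3 — |x − y|_11 = 11^{-3} = 1/1331.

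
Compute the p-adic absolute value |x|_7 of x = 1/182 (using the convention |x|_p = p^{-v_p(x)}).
|1/182|_7 = 7

Step 1 — compute v_7(x) by factoring powers of 7 out of the numerator and denominator: v_7(1/182) = -1. Step 2 — apply |x|_p = p^{-v_p(x)} = 7^{1} = 7.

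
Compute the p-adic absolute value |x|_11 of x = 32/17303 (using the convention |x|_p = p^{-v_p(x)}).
|32/17303|_11 = 1331

Step 1 — compute v_11(x) by factoring powers of 11 out of the numerator and denominator: v_11(32/17303) = -3. Step 2 — apply |x|_p = p^{-v_p(x)} = 11^{3} = 1331.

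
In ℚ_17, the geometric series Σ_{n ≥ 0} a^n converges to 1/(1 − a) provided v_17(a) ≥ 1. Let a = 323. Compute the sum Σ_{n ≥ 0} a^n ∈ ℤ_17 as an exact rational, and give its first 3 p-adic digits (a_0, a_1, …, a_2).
Σ a^n = 1/(1 − a) = -1/322;  first 3 digits = (1, 2, 5)

v_17(a) = 1 ≥ 1, so the series converges in ℤ_17 to 1/(1 − a) = 1/(1 − 323) = -1/322. Expand this rational in ℤ_17: compute digits iteratively via d_i = x_i mod 17, x_{i+1} = (x_i − d_i)/17. The first 3 digits are (1, 2, 5).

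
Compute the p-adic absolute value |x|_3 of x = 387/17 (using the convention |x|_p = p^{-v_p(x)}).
|387/17|_3 = 1/9

Step 1 — compute v_3(x) by factoring powers of 3 out of the numerator and denominator: v_3(387/17) = 2. Step 2 — apply |x|_p = p^{-v_p(x)} = 3^{-2} = 1/9.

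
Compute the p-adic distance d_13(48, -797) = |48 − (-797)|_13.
d_13(48, -797) = 1/169

Step 1 — x − y = 48 − (-797) = 845. Step 2 — v_13(845) = 2 (factor: 845 = (13^2 · 5); the sign does not affect v_p). Step 3 — |x − y|_13 = 13^{-2} = 1/169.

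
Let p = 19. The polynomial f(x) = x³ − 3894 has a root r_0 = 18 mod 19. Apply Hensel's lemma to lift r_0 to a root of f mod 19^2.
r_1 = 94 (mod 361)

Hensel: r_{i+1} = r_i − f(r_i)/f′(r_i) mod 19^{i+2}, where f′(x) = 3x². Iterate:
  r_0 = 18 (mod 19)
  r_1 = 94 (mod 361)
Final: r = 94 with f(r) ≡ 0 mod 19^2.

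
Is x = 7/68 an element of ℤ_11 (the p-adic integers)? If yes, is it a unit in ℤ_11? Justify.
x ∈ ℤ_11^× (unit); v_11(x) = 0

ℤ_11 = {x ∈ ℚ_11 : v_11(x) ≥ 0} and ℤ_11^× = {x ∈ ℤ_11 : v_11(x) = 0}. Here v_11(7/68) = v_11(num) − v_11(den) = 0; compare against these criteria.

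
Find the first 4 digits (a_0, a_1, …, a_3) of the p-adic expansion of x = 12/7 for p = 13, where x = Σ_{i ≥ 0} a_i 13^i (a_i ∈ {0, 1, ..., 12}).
(a_0, …, a_3) = (11, 3, 9, 3)

v_13(12/7) = 0 (numerator and denominator both coprime to 13), so x ∈ ℤ_13^×. Compute digits iteratively via a_i = x_i mod 13, x_{i+1} = (x_i − a_i)/13, with x_0 = x:
  x_0 = 12/7;  a_0 = 11;  x_1 = (x_0 − 11)/13 = -5/7
  x_1 = -5/7;  a_1 = 3;  x_2 = (x_1 − 3)/13 = -2/7
  x_2 = -2/7;  a_2 = 9;  x_3 = (x_2 − 9)/13 = -5/7
  x_3 = -5/7;  a_3 = 3;  x_4 = (x_3 − 3)/13 = -2/7
Digits: (11, 3, 9, 3).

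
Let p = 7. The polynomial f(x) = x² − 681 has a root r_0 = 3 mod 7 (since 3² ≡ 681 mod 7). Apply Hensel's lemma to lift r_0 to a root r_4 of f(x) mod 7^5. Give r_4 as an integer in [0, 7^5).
r_4 = 12316 (mod 16807)

Hensel's recurrence: r_{i+1} = r_i − f(r_i)·(f′(r_i))^{-1} mod 7^{i+2}, with f′(x) = 2x. Iterate:
  r_0 = 3 (mod 7)
  r_1 = 17 (mod 49)
  r_2 = 311 (mod 343)
  r_3 = 311 (mod 2401)
  r_4 = 12316 (mod 16807)
Final: r_4 = 12316, and one checks f(r_4) ≡ 0 mod 7^5.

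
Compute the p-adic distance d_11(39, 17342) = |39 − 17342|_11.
d_11(39, 17342) = 1/1331

Step 1 — x − y = 39 − 17342 = -17303. Step 2 — v_11(-17303) = 3 (factor: -17303 = −(11^3 · 13); the sign does not affect v_p). Step 3 — |x − y|_11 = 11^{-3} = 1/1331.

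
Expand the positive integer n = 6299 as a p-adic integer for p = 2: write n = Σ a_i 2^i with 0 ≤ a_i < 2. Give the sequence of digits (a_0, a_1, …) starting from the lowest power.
(a_0, a_1, …) = (1, 1, 0, 1, 1, 0, 0, 1, 0, 0, 0, 1, 1)

Repeated division by 2 gives the digits low-to-high: 6299 = 1 + 1·2^1 + 1·2^3 + 1·2^4 + 1·2^7 + 1·2^11 + 1·2^12. Digit sequence: (1, 1, 0, 1, 1, 0, 0, 1, 0, 0, 0, 1, 1).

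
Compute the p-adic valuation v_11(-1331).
v_11(-1331) = 3

v_11(n) is the largest exponent k such that 11^k divides n. Factor out: -1331 = -11^3 · 1. (Sign doesn't affect v_p.) So v_11(-1331) = 3.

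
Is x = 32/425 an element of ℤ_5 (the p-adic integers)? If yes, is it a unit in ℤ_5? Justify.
x ∉ ℤ_5 (v_5(x) = -2 < 0)

ℤ_5 = {x ∈ ℚ_5 : v_5(x) ≥ 0} and ℤ_5^× = {x ∈ ℤ_5 : v_5(x) = 0}. Here v_5(32/425) = v_5(num) − v_5(den) = -2; compare against these criteria.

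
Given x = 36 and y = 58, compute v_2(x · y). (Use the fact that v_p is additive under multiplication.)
v_2(2088) = 3

v_p(x) = 2 (factor: 36 = 2^2 · 9); v_p(y) = 1 (factor: 58 = 2^1 · 29). Additivity: v_p(xy) = v_p(x) + v_p(y) = 2 + 1 = 3. (Direct check: xy = 2088 = 2^3 · (261).)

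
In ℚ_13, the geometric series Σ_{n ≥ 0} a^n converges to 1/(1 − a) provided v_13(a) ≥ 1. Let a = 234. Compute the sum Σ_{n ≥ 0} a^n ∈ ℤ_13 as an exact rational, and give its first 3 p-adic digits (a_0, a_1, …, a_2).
Σ a^n = 1/(1 − a) = -1/233;  first 3 digits = (1, 5, 0)

v_13(a) = 1 ≥ 1, so the series converges in ℤ_13 to 1/(1 − a) = 1/(1 − 234) = -1/233. Expand this rational in ℤ_13: compute digits iteratively via d_i = x_i mod 13, x_{i+1} = (x_i − d_i)/13. The first 3 digits are (1, 5, 0).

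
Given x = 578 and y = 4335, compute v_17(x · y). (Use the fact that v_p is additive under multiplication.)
v_17(2505630) = 4

v_p(x) = 2 (factor: 578 = 17^2 · 2); v_p(y) = 2 (factor: 4335 = 17^2 · 15). Additivity: v_p(xy) = v_p(x) + v_p(y) = 2 + 2 = 4. (Direct check: xy = 2505630 = 17^4 · (30).)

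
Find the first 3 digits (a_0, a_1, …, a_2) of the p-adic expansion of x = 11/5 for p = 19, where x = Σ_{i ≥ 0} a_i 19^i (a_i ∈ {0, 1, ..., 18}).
(a_0, …, a_2) = (6, 15, 3)

v_19(11/5) = 0 (numerator and denominator both coprime to 19), so x ∈ ℤ_19^×. Compute digits iteratively via a_i = x_i mod 19, x_{i+1} = (x_i − a_i)/19, with x_0 = x:
  x_0 = 11/5;  a_0 = 6;  x_1 = (x_0 − 6)/19 = -1/5
  x_1 = -1/5;  a_1 = 15;  x_2 = (x_1 − 15)/19 = -4/5
  x_2 = -4/5;  a_2 = 3;  x_3 = (x_2 − 3)/19 = -1/5
Digits: (6, 15, 3).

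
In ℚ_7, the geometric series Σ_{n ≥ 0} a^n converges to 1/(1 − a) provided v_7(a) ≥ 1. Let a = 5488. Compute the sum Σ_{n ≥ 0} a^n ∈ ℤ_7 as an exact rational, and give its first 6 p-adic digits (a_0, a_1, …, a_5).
Σ a^n = 1/(1 − a) = -1/5487;  first 6 digits = (1, 0, 0, 2, 2, 0)

v_7(a) = 3 ≥ 1, so the series converges in ℤ_7 to 1/(1 − a) = 1/(1 − 5488) = -1/5487. Expand this rational in ℤ_7: compute digits iteratively via d_i = x_i mod 7, x_{i+1} = (x_i − d_i)/7. The first 6 digits are (1, 0, 0, 2, 2, 0).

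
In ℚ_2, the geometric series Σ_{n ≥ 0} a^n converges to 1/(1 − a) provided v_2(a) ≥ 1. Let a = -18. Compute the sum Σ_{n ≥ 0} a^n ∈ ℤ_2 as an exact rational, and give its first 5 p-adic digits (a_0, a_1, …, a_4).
Σ a^n = 1/(1 − a) = 1/19;  first 5 digits = (1, 1, 0, 1, 1)

v_2(a) = 1 ≥ 1, so the series converges in ℤ_2 to 1/(1 − a) = 1/(1 − (-18)) = 1/19. Expand this rational in ℤ_2: compute digits iteratively via d_i = x_i mod 2, x_{i+1} = (x_i − d_i)/2. The first 5 digits are (1, 1, 0, 1, 1).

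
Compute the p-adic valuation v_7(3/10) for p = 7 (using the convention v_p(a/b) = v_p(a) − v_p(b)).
v_7(3/10) = 0

Factor powers of 7 from the numerator and denominator of the reduced fraction: 3 = 7^0 · 3 and 10 = 7^0 · 10. Apply v_p(a/b) = v_p(a) − v_p(b): v_7(3/10) = 0 − 0 = 0.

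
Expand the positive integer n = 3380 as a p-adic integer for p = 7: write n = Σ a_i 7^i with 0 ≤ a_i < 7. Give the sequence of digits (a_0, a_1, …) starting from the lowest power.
(a_0, a_1, …) = (6, 6, 5, 2, 1)

Repeated division by 7 gives the digits low-to-high: 3380 = 6 + 6·7^1 + 5·7^2 + 2·7^3 + 1·7^4. Digit sequence: (6, 6, 5, 2, 1).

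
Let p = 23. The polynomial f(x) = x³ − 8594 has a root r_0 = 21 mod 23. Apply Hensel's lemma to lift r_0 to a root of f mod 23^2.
r_1 = 274 (mod 529)

Hensel: r_{i+1} = r_i − f(r_i)/f′(r_i) mod 23^{i+2}, where f′(x) = 3x². Iterate:
  r_0 = 21 (mod 23)
  r_1 = 274 (mod 529)
Final: r = 274 with f(r) ≡ 0 mod 23^2.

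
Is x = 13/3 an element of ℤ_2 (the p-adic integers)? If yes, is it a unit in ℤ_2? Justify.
x ∈ ℤ_2^× (unit); v_2(x) = 0

ℤ_2 = {x ∈ ℚ_2 : v_2(x) ≥ 0} and ℤ_2^× = {x ∈ ℤ_2 : v_2(x) = 0}. Here v_2(13/3) = v_2(num) − v_2(den) = 0; compare against these criteria.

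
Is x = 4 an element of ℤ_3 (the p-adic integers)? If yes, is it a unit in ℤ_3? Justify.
x ∈ ℤ_3^× (unit); v_3(x) = 0

ℤ_3 = {x ∈ ℚ_3 : v_3(x) ≥ 0} and ℤ_3^× = {x ∈ ℤ_3 : v_3(x) = 0}. Here v_3(4) = v_3(num) − v_3(den) = 0; compare against these criteria.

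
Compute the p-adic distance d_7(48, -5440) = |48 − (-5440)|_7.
d_7(48, -5440) = 1/343

Step 1 — x − y = 48 − (-5440) = 5488. Step 2 — v_7(5488) = 3 (factor: 5488 = (7^3 · 16); the sign does not affect v_p). Step 3 — |x − y|_7 = 7^{-3} = 1/343.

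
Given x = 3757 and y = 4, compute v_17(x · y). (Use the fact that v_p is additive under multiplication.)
v_17(15028) = 2

v_p(x) = 2 (factor: 3757 = 17^2 · 13); v_p(y) = 0 (factor: 4 = 17^0 · 4). Additivity: v_p(xy) = v_p(x) + v_p(y) = 2 + 0 = 2. (Direct check: xy = 15028 = 17^2 · (52).)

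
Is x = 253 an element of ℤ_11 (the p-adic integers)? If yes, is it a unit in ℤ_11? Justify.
x ∈ ℤ_11 but not a unit; v_11(x) = 1 > 0

ℤ_11 = {x ∈ ℚ_11 : v_11(x) ≥ 0} and ℤ_11^× = {x ∈ ℤ_11 : v_11(x) = 0}. Here v_11(253) = v_11(num) − v_11(den) = 1; compare against these criteria.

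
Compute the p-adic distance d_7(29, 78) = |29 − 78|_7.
d_7(29, 78) = 1/49

Step 1 — x − y = 29 − 78 = -49. Step 2 — v_7(-49) = 2 (factor: -49 = −(7^2 · 1); the sign does not affect v_p). Step 3 — |x − y|_7 = 7^{-2} = 1/49.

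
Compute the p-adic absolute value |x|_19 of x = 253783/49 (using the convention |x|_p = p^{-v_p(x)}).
|253783/49|_19 = 1/6859

Step 1 — compute v_19(x) by factoring powers of 19 out of the numerator and denominator: v_19(253783/49) = 3. Step 2 — apply |x|_p = p^{-v_p(x)} = 19^{-3} = 1/6859.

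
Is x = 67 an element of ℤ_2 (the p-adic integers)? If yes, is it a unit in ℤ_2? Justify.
x ∈ ℤ_2^× (unit); v_2(x) = 0

ℤ_2 = {x ∈ ℚ_2 : v_2(x) ≥ 0} and ℤ_2^× = {x ∈ ℤ_2 : v_2(x) = 0}. Here v_2(67) = v_2(num) − v_2(den) = 0; compare against these criteria.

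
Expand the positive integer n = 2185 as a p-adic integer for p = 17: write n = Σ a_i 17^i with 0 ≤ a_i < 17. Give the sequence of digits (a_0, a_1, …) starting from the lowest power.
(a_0, a_1, …) = (9, 9, 7)

Repeated division by 17 gives the digits low-to-high: 2185 = 9 + 9·17^1 + 7·17^2. Digit sequence: (9, 9, 7).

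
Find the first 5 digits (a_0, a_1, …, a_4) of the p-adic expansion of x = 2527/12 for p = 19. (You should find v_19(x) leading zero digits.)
(a_0, …, a_4) = (0, 0, 18, 7, 17)

v_19(2527/12) = 2, so a_0 = ... = a_1 = 0. Factor out: x = 19^2 · u with u = 7/12 a unit in ℤ_19. Expand u iteratively via a_{v+i} = u_i mod 19, u_{i+1} = (u_i − a_{v+i})/19:
  u_0 = 7/12;  a_2 = 18;  u_1 = (u_0 − 18)/19 = -11/12
  u_1 = -11/12;  a_3 = 7;  u_2 = (u_1 − 7)/19 = -5/12
  u_2 = -5/12;  a_4 = 17;  u_3 = (u_2 − 17)/19 = -11/12
Digits: (0, 0, 18, 7, 17).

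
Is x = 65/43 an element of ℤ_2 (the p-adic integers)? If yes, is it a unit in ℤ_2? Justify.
x ∈ ℤ_2^× (unit); v_2(x) = 0

ℤ_2 = {x ∈ ℚ_2 : v_2(x) ≥ 0} and ℤ_2^× = {x ∈ ℤ_2 : v_2(x) = 0}. Here v_2(65/43) = v_2(num) − v_2(den) = 0; compare against these criteria.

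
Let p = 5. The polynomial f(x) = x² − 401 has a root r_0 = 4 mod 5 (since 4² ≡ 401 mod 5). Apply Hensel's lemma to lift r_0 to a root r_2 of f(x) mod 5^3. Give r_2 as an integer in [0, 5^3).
r_2 = 49 (mod 125)

Hensel's recurrence: r_{i+1} = r_i − f(r_i)·(f′(r_i))^{-1} mod 5^{i+2}, with f′(x) = 2x. Iterate:
  r_0 = 4 (mod 5)
  r_1 = 24 (mod 25)
  r_2 = 49 (mod 125)
Final: r_2 = 49, and one checks f(r_2) ≡ 0 mod 5^3.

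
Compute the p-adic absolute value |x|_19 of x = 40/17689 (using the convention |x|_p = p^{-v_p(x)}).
|40/17689|_19 = 361

Step 1 — compute v_19(x) by factoring powers of 19 out of the numerator and denominator: v_19(40/17689) = -2. Step 2 — apply |x|_p = p^{-v_p(x)} = 19^{2} = 361.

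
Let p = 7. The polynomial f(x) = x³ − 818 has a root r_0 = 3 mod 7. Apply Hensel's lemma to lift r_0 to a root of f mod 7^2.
r_1 = 45 (mod 49)

Hensel: r_{i+1} = r_i − f(r_i)/f′(r_i) mod 7^{i+2}, where f′(x) = 3x². Iterate:
  r_0 = 3 (mod 7)
  r_1 = 45 (mod 49)
Final: r = 45 with f(r) ≡ 0 mod 7^2.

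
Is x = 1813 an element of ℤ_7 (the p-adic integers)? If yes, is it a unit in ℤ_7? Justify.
x ∈ ℤ_7 but not a unit; v_7(x) = 2 > 0

ℤ_7 = {x ∈ ℚ_7 : v_7(x) ≥ 0} and ℤ_7^× = {x ∈ ℤ_7 : v_7(x) = 0}. Here v_7(1813) = v_7(num) − v_7(den) = 2; compare against these criteria.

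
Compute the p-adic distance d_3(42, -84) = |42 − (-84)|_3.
d_3(42, -84) = 1/9

Step 1 — x − y = 42 − (-84) = 126. Step 2 — v_3(126) = 2 (factor: 126 = (3^2 · 14); the sign does not affect v_p). Step 3 — |x − y|_3 = 3^{-2} = 1/9.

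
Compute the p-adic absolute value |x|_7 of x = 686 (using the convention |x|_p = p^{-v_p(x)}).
|686|_7 = 1/343

Step 1 — compute v_7(x) by factoring powers of 7 out of the numerator and denominator: v_7(686) = 3. Step 2 — apply |x|_p = p^{-v_p(x)} = 7^{-3} = 1/343.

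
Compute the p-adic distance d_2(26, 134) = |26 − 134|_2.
d_2(26, 134) = 1/4

Step 1 — x − y = 26 − 134 = -108. Step 2 — v_2(-108) = 2 (factor: -108 = −(2^2 · 27); the sign does not affect v_p). Step 3 — |x − y|_2 = 2^{-2} = 1/4.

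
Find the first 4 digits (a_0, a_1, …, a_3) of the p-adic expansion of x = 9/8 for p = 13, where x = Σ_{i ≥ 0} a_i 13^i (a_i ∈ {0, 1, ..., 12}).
(a_0, …, a_3) = (6, 11, 4, 11)

v_13(9/8) = 0 (numerator and denominator both coprime to 13), so x ∈ ℤ_13^×. Compute digits iteratively via a_i = x_i mod 13, x_{i+1} = (x_i − a_i)/13, with x_0 = x:
  x_0 = 9/8;  a_0 = 6;  x_1 = (x_0 − 6)/13 = -3/8
  x_1 = -3/8;  a_1 = 11;  x_2 = (x_1 − 11)/13 = -7/8
  x_2 = -7/8;  a_2 = 4;  x_3 = (x_2 − 4)/13 = -3/8
  x_3 = -3/8;  a_3 = 11;  x_4 = (x_3 − 11)/13 = -7/8
Digits: (6, 11, 4, 11).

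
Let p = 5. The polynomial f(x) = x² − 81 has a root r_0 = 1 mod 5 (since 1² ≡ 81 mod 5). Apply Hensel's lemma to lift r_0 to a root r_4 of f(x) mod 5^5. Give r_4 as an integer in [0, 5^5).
r_4 = 3116 (mod 3125)

Hensel's recurrence: r_{i+1} = r_i − f(r_i)·(f′(r_i))^{-1} mod 5^{i+2}, with f′(x) = 2x. Iterate:
  r_0 = 1 (mod 5)
  r_1 = 16 (mod 25)
  r_2 = 116 (mod 125)
  r_3 = 616 (mod 625)
  r_4 = 3116 (mod 3125)
Final: r_4 = 3116, and one checks f(r_4) ≡ 0 mod 5^5.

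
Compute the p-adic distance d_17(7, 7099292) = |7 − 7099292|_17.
d_17(7, 7099292) = 1/1419857

Step 1 — x − y = 7 − 7099292 = -7099285. Step 2 — v_17(-7099285) = 5 (factor: -7099285 = −(17^5 · 5); the sign does not affect v_p). Step 3 — |x − y|_17 = 17^{-5} = 1/1419857.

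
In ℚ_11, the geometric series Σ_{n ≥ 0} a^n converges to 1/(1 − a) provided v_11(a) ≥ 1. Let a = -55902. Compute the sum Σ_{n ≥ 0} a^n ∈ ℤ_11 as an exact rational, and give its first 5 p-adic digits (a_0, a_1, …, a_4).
Σ a^n = 1/(1 − a) = 1/55903;  first 5 digits = (1, 0, 0, 2, 7)

v_11(a) = 3 ≥ 1, so the series converges in ℤ_11 to 1/(1 − a) = 1/(1 − (-55902)) = 1/55903. Expand this rational in ℤ_11: compute digits iteratively via d_i = x_i mod 11, x_{i+1} = (x_i − d_i)/11. The first 5 digits are (1, 0, 0, 2, 7).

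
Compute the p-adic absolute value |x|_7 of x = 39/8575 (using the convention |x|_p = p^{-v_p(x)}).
|39/8575|_7 = 343

Step 1 — compute v_7(x) by factoring powers of 7 out of the numerator and denominator: v_7(39/8575) = -3. Step 2 — apply |x|_p = p^{-v_p(x)} = 7^{3} = 343.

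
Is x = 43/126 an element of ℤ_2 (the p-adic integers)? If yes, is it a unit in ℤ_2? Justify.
x ∉ ℤ_2 (v_2(x) = -1 < 0)

ℤ_2 = {x ∈ ℚ_2 : v_2(x) ≥ 0} and ℤ_2^× = {x ∈ ℤ_2 : v_2(x) = 0}. Here v_2(43/126) = v_2(num) − v_2(den) = -1; compare against these criteria.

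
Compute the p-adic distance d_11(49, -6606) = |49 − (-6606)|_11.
d_11(49, -6606) = 1/1331

Step 1 — x − y = 49 − (-6606) = 6655. Step 2 — v_11(6655) = 3 (factor: 6655 = (11^3 · 5); the sign does not affect v_p). Step 3 — |x − y|_11 = 11^{-3} = 1/1331.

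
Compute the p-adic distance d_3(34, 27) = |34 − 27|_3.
d_3(34, 27) = 1

Step 1 — x − y = 34 − 27 = 7. Step 2 — v_3(7) = 0 (factor: 7 = (3^0 · 7); the sign does not affect v_p). Step 3 — |x − y|_3 = 3^{0} = 1.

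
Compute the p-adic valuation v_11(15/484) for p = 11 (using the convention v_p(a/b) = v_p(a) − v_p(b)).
v_11(15/484) = -2

Factor powers of 11 from the numerator and denominator of the reduced fraction: 15 = 11^0 · 15 and 484 = 11^2 · 4. Apply v_p(a/b) = v_p(a) − v_p(b): v_11(15/484) = 0 − 2 = -2.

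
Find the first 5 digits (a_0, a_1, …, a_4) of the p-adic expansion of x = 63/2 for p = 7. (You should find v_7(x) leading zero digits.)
(a_0, …, a_4) = (0, 1, 4, 3, 3)

v_7(63/2) = 1, so a_0 = ... = a_0 = 0. Factor out: x = 7^1 · u with u = 9/2 a unit in ℤ_7. Expand u iteratively via a_{v+i} = u_i mod 7, u_{i+1} = (u_i − a_{v+i})/7:
  u_0 = 9/2;  a_1 = 1;  u_1 = (u_0 − 1)/7 = 1/2
  u_1 = 1/2;  a_2 = 4;  u_2 = (u_1 − 4)/7 = -1/2
  u_2 = -1/2;  a_3 = 3;  u_3 = (u_2 − 3)/7 = -1/2
  u_3 = -1/2;  a_4 = 3;  u_4 = (u_3 − 3)/7 = -1/2
Digits: (0, 1, 4, 3, 3).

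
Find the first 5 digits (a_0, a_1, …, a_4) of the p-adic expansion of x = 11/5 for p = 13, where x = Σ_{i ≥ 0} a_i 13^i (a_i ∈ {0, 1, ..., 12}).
(a_0, …, a_4) = (10, 2, 5, 10, 7)

v_13(11/5) = 0 (numerator and denominator both coprime to 13), so x ∈ ℤ_13^×. Compute digits iteratively via a_i = x_i mod 13, x_{i+1} = (x_i − a_i)/13, with x_0 = x:
  x_0 = 11/5;  a_0 = 10;  x_1 = (x_0 − 10)/13 = -3/5
  x_1 = -3/5;  a_1 = 2;  x_2 = (x_1 − 2)/13 = -1/5
  x_2 = -1/5;  a_2 = 5;  x_3 = (x_2 − 5)/13 = -2/5
  x_3 = -2/5;  a_3 = 10;  x_4 = (x_3 − 10)/13 = -4/5
  x_4 = -4/5;  a_4 = 7;  x_5 = (x_4 − 7)/13 = -3/5
Digits: (10, 2, 5, 10, 7).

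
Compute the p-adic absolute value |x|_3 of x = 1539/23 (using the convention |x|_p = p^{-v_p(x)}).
|1539/23|_3 = 1/81

Step 1 — compute v_3(x) by factoring powers of 3 out of the numerator and denominator: v_3(1539/23) = 4. Step 2 — apply |x|_p = p^{-v_p(x)} = 3^{-4} = 1/81.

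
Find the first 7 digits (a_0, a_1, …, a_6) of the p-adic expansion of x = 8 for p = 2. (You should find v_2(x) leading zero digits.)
(a_0, …, a_6) = (0, 0, 0, 1, 0, 0, 0)

v_2(8) = 3, so a_0 = ... = a_2 = 0. Factor out: x = 2^3 · u with u = 1 a unit in ℤ_2. Expand u iteratively via a_{v+i} = u_i mod 2, u_{i+1} = (u_i − a_{v+i})/2:
  u_0 = 1;  a_3 = 1;  u_1 = (u_0 − 1)/2 = 0
  u_1 = 0;  a_4 = 0;  u_2 = (u_1 − 0)/2 = 0
  u_2 = 0;  a_5 = 0;  u_3 = (u_2 − 0)/2 = 0
  u_3 = 0;  a_6 = 0;  u_4 = (u_3 − 0)/2 = 0
Digits: (0, 0, 0, 1, 0, 0, 0).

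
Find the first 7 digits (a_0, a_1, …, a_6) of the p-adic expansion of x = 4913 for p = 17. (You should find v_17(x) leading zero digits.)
(a_0, …, a_6) = (0, 0, 0, 1, 0, 0, 0)

v_17(4913) = 3, so a_0 = ... = a_2 = 0. Factor out: x = 17^3 · u with u = 1 a unit in ℤ_17. Expand u iteratively via a_{v+i} = u_i mod 17, u_{i+1} = (u_i − a_{v+i})/17:
  u_0 = 1;  a_3 = 1;  u_1 = (u_0 − 1)/17 = 0
  u_1 = 0;  a_4 = 0;  u_2 = (u_1 − 0)/17 = 0
  u_2 = 0;  a_5 = 0;  u_3 = (u_2 − 0)/17 = 0
  u_3 = 0;  a_6 = 0;  u_4 = (u_3 − 0)/17 = 0
Digits: (0, 0, 0, 1, 0, 0, 0).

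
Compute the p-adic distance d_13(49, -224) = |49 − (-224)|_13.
d_13(49, -224) = 1/13

Step 1 — x − y = 49 − (-224) = 273. Step 2 — v_13(273) = 1 (factor: 273 = (13^1 · 21); the sign does not affect v_p). Step 3 — |x − y|_13 = 13^{-1} = 1/13.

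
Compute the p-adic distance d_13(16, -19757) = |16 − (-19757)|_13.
d_13(16, -19757) = 1/2197

Step 1 — x − y = 16 − (-19757) = 19773. Step 2 — v_13(19773) = 3 (factor: 19773 = (13^3 · 9); the sign does not affect v_p). Step 3 — |x − y|_13 = 13^{-3} = 1/2197.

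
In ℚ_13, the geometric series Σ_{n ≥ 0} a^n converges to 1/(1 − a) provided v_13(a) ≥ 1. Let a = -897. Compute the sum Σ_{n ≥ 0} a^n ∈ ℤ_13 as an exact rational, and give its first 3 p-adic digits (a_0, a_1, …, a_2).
Σ a^n = 1/(1 − a) = 1/898;  first 3 digits = (1, 9, 10)

v_13(a) = 1 ≥ 1, so the series converges in ℤ_13 to 1/(1 − a) = 1/(1 − (-897)) = 1/898. Expand this rational in ℤ_13: compute digits iteratively via d_i = x_i mod 13, x_{i+1} = (x_i − d_i)/13. The first 3 digits are (1, 9, 10).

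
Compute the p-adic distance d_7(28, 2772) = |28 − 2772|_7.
d_7(28, 2772) = 1/343

Step 1 — x − y = 28 − 2772 = -2744. Step 2 — v_7(-2744) = 3 (factor: -2744 = −(7^3 · 8); the sign does not affect v_p). Step 3 — |x − y|_7 = 7^{-3} = 1/343.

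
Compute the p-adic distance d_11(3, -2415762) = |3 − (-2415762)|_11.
d_11(3, -2415762) = 1/161051

Step 1 — x − y = 3 − (-2415762) = 2415765. Step 2 — v_11(2415765) = 5 (factor: 2415765 = (11^5 · 15); the sign does not affect v_p). Step 3 — |x − y|_11 = 11^{-5} = 1/161051.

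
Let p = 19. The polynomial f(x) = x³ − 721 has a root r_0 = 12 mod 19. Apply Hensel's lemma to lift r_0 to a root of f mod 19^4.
r_3 = 110896 (mod 130321)

Hensel: r_{i+1} = r_i − f(r_i)/f′(r_i) mod 19^{i+2}, where f′(x) = 3x². Iterate:
  r_0 = 12 (mod 19)
  r_1 = 69 (mod 361)
  r_2 = 1152 (mod 6859)
  r_3 = 110896 (mod 130321)
Final: r = 110896 with f(r) ≡ 0 mod 19^4.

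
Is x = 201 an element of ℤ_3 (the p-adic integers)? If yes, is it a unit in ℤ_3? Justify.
x ∈ ℤ_3 but not a unit; v_3(x) = 1 > 0

ℤ_3 = {x ∈ ℚ_3 : v_3(x) ≥ 0} and ℤ_3^× = {x ∈ ℤ_3 : v_3(x) = 0}. Here v_3(201) = v_3(num) − v_3(den) = 1; compare against these criteria.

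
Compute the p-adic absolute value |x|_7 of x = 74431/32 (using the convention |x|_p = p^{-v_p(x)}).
|74431/32|_7 = 1/2401

Step 1 — compute v_7(x) by factoring powers of 7 out of the numerator and denominator: v_7(74431/32) = 4. Step 2 — apply |x|_p = p^{-v_p(x)} = 7^{-4} = 1/2401.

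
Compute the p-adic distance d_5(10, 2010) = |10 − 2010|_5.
d_5(10, 2010) = 1/125

Step 1 — x − y = 10 − 2010 = -2000. Step 2 — v_5(-2000) = 3 (factor: -2000 = −(5^3 · 16); the sign does not affect v_p). Step 3 — |x − y|_5 = 5^{-3} = 1/125.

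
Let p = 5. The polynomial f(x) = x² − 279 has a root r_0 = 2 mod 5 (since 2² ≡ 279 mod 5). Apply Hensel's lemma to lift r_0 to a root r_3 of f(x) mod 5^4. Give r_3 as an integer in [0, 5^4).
r_3 = 227 (mod 625)

Hensel's recurrence: r_{i+1} = r_i − f(r_i)·(f′(r_i))^{-1} mod 5^{i+2}, with f′(x) = 2x. Iterate:
  r_0 = 2 (mod 5)
  r_1 = 2 (mod 25)
  r_2 = 102 (mod 125)
  r_3 = 227 (mod 625)
Final: r_3 = 227, and one checks f(r_3) ≡ 0 mod 5^4.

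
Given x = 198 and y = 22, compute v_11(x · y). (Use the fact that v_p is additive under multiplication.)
v_11(4356) = 2

v_p(x) = 1 (factor: 198 = 11^1 · 18); v_p(y) = 1 (factor: 22 = 11^1 · 2). Additivity: v_p(xy) = v_p(x) + v_p(y) = 1 + 1 = 2. (Direct check: xy = 4356 = 11^2 · (36).)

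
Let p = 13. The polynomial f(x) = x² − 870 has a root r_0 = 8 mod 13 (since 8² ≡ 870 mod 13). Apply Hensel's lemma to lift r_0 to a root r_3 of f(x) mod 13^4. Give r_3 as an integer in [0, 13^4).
r_3 = 14191 (mod 28561)

Hensel's recurrence: r_{i+1} = r_i − f(r_i)·(f′(r_i))^{-1} mod 13^{i+2}, with f′(x) = 2x. Iterate:
  r_0 = 8 (mod 13)
  r_1 = 164 (mod 169)
  r_2 = 1009 (mod 2197)
  r_3 = 14191 (mod 28561)
Final: r_3 = 14191, and one checks f(r_3) ≡ 0 mod 13^4.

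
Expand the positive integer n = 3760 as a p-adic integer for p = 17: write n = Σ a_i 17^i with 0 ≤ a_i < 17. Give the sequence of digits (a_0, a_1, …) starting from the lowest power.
(a_0, a_1, …) = (3, 0, 13)

Repeated division by 17 gives the digits low-to-high: 3760 = 3 + 13·17^2. Digit sequence: (3, 0, 13).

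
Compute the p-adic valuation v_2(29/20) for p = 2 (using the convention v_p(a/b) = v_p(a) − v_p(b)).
v_2(29/20) = -2

Factor powers of 2 from the numerator and denominator of the reduced fraction: 29 = 2^0 · 29 and 20 = 2^2 · 5. Apply v_p(a/b) = v_p(a) − v_p(b): v_2(29/20) = 0 − 2 = -2.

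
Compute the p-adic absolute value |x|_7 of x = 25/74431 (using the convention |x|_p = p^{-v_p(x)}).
|25/74431|_7 = 2401

Step 1 — compute v_7(x) by factoring powers of 7 out of the numerator and denominator: v_7(25/74431) = -4. Step 2 — apply |x|_p = p^{-v_p(x)} = 7^{4} = 2401.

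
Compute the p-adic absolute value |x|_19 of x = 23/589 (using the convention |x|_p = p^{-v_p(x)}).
|23/589|_19 = 19

Step 1 — compute v_19(x) by factoring powers of 19 out of the numerator and denominator: v_19(23/589) = -1. Step 2 — apply |x|_p = p^{-v_p(x)} = 19^{1} = 19.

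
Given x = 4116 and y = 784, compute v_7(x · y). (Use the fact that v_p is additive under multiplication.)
v_7(3226944) = 5

v_p(x) = 3 (factor: 4116 = 7^3 · 12); v_p(y) = 2 (factor: 784 = 7^2 · 16). Additivity: v_p(xy) = v_p(x) + v_p(y) = 3 + 2 = 5. (Direct check: xy = 3226944 = 7^5 · (192).)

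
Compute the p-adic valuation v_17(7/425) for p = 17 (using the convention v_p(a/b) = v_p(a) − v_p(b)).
v_17(7/425) = -1

Factor powers of 17 from the numerator and denominator of the reduced fraction: 7 = 17^0 · 7 and 425 = 17^1 · 25. Apply v_p(a/b) = v_p(a) − v_p(b): v_17(7/425) = 0 − 1 = -1.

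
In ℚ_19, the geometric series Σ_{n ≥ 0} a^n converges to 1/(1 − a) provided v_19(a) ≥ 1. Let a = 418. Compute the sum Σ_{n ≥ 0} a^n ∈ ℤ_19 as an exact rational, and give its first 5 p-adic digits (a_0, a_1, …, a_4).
Σ a^n = 1/(1 − a) = -1/417;  first 5 digits = (1, 3, 10, 14, 15)

v_19(a) = 1 ≥ 1, so the series converges in ℤ_19 to 1/(1 − a) = 1/(1 − 418) = -1/417. Expand this rational in ℤ_19: compute digits iteratively via d_i = x_i mod 19, x_{i+1} = (x_i − d_i)/19. The first 5 digits are (1, 3, 10, 14, 15).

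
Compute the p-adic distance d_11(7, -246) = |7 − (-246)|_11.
d_11(7, -246) = 1/11

Step 1 — x − y = 7 − (-246) = 253. Step 2 — v_11(253) = 1 (factor: 253 = (11^1 · 23); the sign does not affect v_p). Step 3 — |x − y|_11 = 11^{-1} = 1/11.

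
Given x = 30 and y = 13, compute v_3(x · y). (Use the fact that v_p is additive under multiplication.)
v_3(390) = 1

v_p(x) = 1 (factor: 30 = 3^1 · 10); v_p(y) = 0 (factor: 13 = 3^0 · 13). Additivity: v_p(xy) = v_p(x) + v_p(y) = 1 + 0 = 1. (Direct check: xy = 390 = 3^1 · (130).)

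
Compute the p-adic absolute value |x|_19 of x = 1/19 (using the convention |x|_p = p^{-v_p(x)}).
|1/19|_19 = 19

Step 1 — compute v_19(x) by factoring powers of 19 out of the numerator and denominator: v_19(1/19) = -1. Step 2 — apply |x|_p = p^{-v_p(x)} = 19^{1} = 19.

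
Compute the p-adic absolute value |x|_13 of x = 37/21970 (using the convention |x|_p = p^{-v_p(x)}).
|37/21970|_13 = 2197

Step 1 — compute v_13(x) by factoring powers of 13 out of the numerator and denominator: v_13(37/21970) = -3. Step 2 — apply |x|_p = p^{-v_p(x)} = 13^{3} = 2197.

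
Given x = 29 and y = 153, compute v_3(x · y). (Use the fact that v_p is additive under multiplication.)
v_3(4437) = 2

v_p(x) = 0 (factor: 29 = 3^0 · 29); v_p(y) = 2 (factor: 153 = 3^2 · 17). Additivity: v_p(xy) = v_p(x) + v_p(y) = 0 + 2 = 2. (Direct check: xy = 4437 = 3^2 · (493).)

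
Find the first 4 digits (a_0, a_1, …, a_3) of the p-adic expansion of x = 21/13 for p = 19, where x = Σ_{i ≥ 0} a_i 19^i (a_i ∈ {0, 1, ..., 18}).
(a_0, …, a_3) = (6, 10, 17, 2)

v_19(21/13) = 0 (numerator and denominator both coprime to 19), so x ∈ ℤ_19^×. Compute digits iteratively via a_i = x_i mod 19, x_{i+1} = (x_i − a_i)/19, with x_0 = x:
  x_0 = 21/13;  a_0 = 6;  x_1 = (x_0 − 6)/19 = -3/13
  x_1 = -3/13;  a_1 = 10;  x_2 = (x_1 − 10)/19 = -7/13
  x_2 = -7/13;  a_2 = 17;  x_3 = (x_2 − 17)/19 = -12/13
  x_3 = -12/13;  a_3 = 2;  x_4 = (x_3 − 2)/19 = -2/13
Digits: (6, 10, 17, 2).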